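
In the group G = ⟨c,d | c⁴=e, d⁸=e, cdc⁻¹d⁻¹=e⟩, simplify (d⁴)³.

Compute successive powers of (d⁴), reducing at each step:
  (d⁴)²: (d⁴) · d⁴ = e
  (d⁴)³: e · d⁴ = d⁴

Answer: d⁴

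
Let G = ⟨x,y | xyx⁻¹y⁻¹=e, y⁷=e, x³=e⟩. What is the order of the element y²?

Compute successive powers until reaching e:
  (y²)¹ = y², (y²)² = y⁴, (y²)³ = y⁶, (y²)⁴ = y, (y²)⁵ = y³, (y²)⁶ = y⁵, (y²)⁷ = e.
The smallest positive k with (y²)ᵏ = e is 7.

Answer: 7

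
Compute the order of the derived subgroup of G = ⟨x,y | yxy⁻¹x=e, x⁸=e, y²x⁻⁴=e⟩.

G' = [G, G] is generated by all commutators. The generator-pair commutators are: [x, y] = x².
The subgroup they normally generate is {e, x², x⁴, x⁶}, of order 4.
Check: |G/G'| = 16/4 = 4 is the order of the abelianisation.

Answer: 4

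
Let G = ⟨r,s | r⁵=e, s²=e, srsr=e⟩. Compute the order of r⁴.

Compute successive powers until reaching e:
  (r⁴)¹ = r⁴, (r⁴)² = r³, (r⁴)³ = r², (r⁴)⁴ = r, (r⁴)⁵ = e.
The smallest positive k with (r⁴)ᵏ = e is 5.

Answer: 5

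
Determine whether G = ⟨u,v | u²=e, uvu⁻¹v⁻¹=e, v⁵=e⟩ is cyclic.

|G| = 10. The element uv has order 10 (its powers give 10 distinct elements), so ⟨uv⟩ = G and G is cyclic.

Answer: Yes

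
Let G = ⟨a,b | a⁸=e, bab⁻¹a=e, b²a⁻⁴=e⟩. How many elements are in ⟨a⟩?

|⟨a⟩| equals the order of a. Compute successive powers until reaching e:
  a¹ = a, a² = a², a³ = a³, a⁴ = a⁴, a⁵ = a⁵, a⁶ = a⁶, a⁷ = a⁷, a⁸ = e.
The smallest positive k with aᵏ = e is 8, so |⟨a⟩| = 8.

Answer: 8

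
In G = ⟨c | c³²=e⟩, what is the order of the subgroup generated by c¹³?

|⟨c¹³⟩| equals the order of c¹³. Compute successive powers until reaching e:
  (c¹³)¹ = c¹³, (c¹³)² = c²⁶, (c¹³)³ = c⁷, (c¹³)⁴ = c²⁰, (c¹³)⁵ = c, (c¹³)⁶ = c¹⁴, (c¹³)⁷ = c²⁷, (c¹³)⁸ = c⁸, (c¹³)⁹ = c²¹, (c¹³)¹⁰ = c², (c¹³)¹¹ = c¹⁵, (c¹³)¹² = c²⁸, (c¹³)¹³ = c⁹, (c¹³)¹⁴ = c²², (c¹³)¹⁵ = c³, (c¹³)¹⁶ = c¹⁶, (c¹³)¹⁷ = c²⁹, (c¹³)¹⁸ = c¹⁰, (c¹³)¹⁹ = c²³, (c¹³)²⁰ = c⁴, (c¹³)²¹ = c¹⁷, (c¹³)²² = c³⁰, (c¹³)²³ = c¹¹, (c¹³)²⁴ = c²⁴, (c¹³)²⁵ = c⁵, (c¹³)²⁶ = c¹⁸, (c¹³)²⁷ = c³¹, (c¹³)²⁸ = c¹², (c¹³)²⁹ = c²⁵, (c¹³)³⁰ = c⁶, (c¹³)³¹ = c¹⁹, (c¹³)³² = e.
The smallest positive k with (c¹³)ᵏ = e is 32, so |⟨c¹³⟩| = 32.

Answer: 32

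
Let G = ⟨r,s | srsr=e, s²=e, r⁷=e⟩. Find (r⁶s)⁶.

Compute successive powers of (r⁶s), reducing at each step:
  (r⁶s)²: (r⁶s) · r⁶ = s;   s · s = e
  (r⁶s)³: e · r⁶ = r⁶;   (r⁶) · s = r⁶s
  (r⁶s)⁴: (r⁶s) · r⁶ = s;   s · s = e
  (r⁶s)⁵: e · r⁶ = r⁶;   (r⁶) · s = r⁶s
  (r⁶s)⁶: (r⁶s) · r⁶ = s;   s · s = e

Answer: e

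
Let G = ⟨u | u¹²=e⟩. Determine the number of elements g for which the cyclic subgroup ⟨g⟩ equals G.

G is cyclic of order 12. An element generates G iff its order is 12, and a cyclic group of order 12 has exactly φ(12) = 4 such elements.

Answer: 4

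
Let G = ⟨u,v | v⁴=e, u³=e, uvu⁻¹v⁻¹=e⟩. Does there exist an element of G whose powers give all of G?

|G| = 12. The element uv has order 12 (its powers give 12 distinct elements), so ⟨uv⟩ = G and G is cyclic.

Answer: Yes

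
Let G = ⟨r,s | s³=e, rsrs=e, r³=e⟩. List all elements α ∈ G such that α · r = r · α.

⟨r⟩ ⊆ C_G(r) since powers of r commute with r; so |C_G(r)| ≥ |⟨r⟩| = 3.
By orbit–stabilizer, |C_G(r)| = |G| / |conj. class of r| = 12 / 4 = 3.
The 3 elements commuting with r are {e, r, r²}.

Answer: {e, r, r²}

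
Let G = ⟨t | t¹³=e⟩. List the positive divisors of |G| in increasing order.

|G| = 13 = 13. By Lagrange's theorem the order of any subgroup divides 13; the divisors of 13 are 1, 13.

Answer: 1, 13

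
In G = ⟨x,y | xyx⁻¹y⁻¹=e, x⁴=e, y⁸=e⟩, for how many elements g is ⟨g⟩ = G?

⟨g⟩ = G would require ord(g) = |G| = 32, but the maximum element order in G is 8 < 32. So G is not cyclic and no single element generates it: the count is 0.

Answer: 0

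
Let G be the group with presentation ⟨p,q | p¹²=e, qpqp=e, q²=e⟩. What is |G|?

Enumerate words in the generators, reducing via the relations: the distinct elements are
  {e, p, q, pq, p², p³, p⁴, p⁵, p⁶, p⁷, p⁸, p⁹, p²q, p³q, p¹¹, p¹⁰, p⁴q, p⁵q, p⁶q, p⁷q, p⁸q, p⁹q, p¹¹q, p¹⁰q}.
No further products give new elements, so |G| = 24.

Answer: 24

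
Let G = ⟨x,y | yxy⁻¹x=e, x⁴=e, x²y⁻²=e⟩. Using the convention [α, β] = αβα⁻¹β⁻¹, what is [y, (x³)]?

[y, (x³)] = y·(x³)·y⁻¹·(x³)⁻¹.
  y · (x³) = xy
  (xy) · (y⁻¹) = x
  x · x = x²

Answer: x²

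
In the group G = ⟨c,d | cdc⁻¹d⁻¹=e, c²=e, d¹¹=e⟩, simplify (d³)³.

Compute successive powers of (d³), reducing at each step:
  (d³)²: (d³) · d³ = d⁶
  (d³)³: (d⁶) · d³ = d⁹

Answer: d⁹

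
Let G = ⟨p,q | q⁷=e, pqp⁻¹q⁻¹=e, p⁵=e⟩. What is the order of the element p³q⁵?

Compute successive powers until reaching e:
  (p³q⁵)¹ = p³q⁵, (p³q⁵)² = pq³, (p³q⁵)³ = p⁴q, (p³q⁵)⁴ = p²q⁶, (p³q⁵)⁵ = q⁴, (p³q⁵)⁶ = p³q², (p³q⁵)⁷ = p, (p³q⁵)⁸ = p⁴q⁵, (p³q⁵)⁹ = p²q³, (p³q⁵)¹⁰ = q, (p³q⁵)¹¹ = p³q⁶, (p³q⁵)¹² = pq⁴, (p³q⁵)¹³ = p⁴q², (p³q⁵)¹⁴ = p², (p³q⁵)¹⁵ = q⁵, (p³q⁵)¹⁶ = p³q³, (p³q⁵)¹⁷ = pq, (p³q⁵)¹⁸ = p⁴q⁶, (p³q⁵)¹⁹ = p²q⁴, (p³q⁵)²⁰ = q², (p³q⁵)²¹ = p³, (p³q⁵)²² = pq⁵, (p³q⁵)²³ = p⁴q³, (p³q⁵)²⁴ = p²q, (p³q⁵)²⁵ = q⁶, (p³q⁵)²⁶ = p³q⁴, (p³q⁵)²⁷ = pq², (p³q⁵)²⁸ = p⁴, (p³q⁵)²⁹ = p²q⁵, (p³q⁵)³⁰ = q³, (p³q⁵)³¹ = p³q, (p³q⁵)³² = pq⁶, (p³q⁵)³³ = p⁴q⁴, (p³q⁵)³⁴ = p²q², (p³q⁵)³⁵ = e.
The smallest positive k with (p³q⁵)ᵏ = e is 35.

Answer: 35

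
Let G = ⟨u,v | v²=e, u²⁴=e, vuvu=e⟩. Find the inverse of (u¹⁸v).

The order of (u¹⁸v) is 2 (smallest k with (u¹⁸v)ᵏ = e), so (u¹⁸v)⁻¹ = (u¹⁸v)¹ = u¹⁸v.
Check: (u¹⁸v) · (u¹⁸v) → (u¹⁸v) · u¹⁸ = v;   v · v = e, giving e as required.

Answer: u¹⁸v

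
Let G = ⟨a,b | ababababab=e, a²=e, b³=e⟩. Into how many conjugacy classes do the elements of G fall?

The conjugacy classes (representative and size) are:
  [e] (size 1), [abab²abab²a] (size 15), [babab²a] (size 20), [ab²ab²a] (size 12), [b²abab²] (size 12).
Class equation: 1 + 15 + 20 + 12 + 12 = 60 = |G|. So G has 5 conjugacy classes.

Answer: 5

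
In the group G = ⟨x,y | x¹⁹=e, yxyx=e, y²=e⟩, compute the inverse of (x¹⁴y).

The order of (x¹⁴y) is 2 (smallest k with (x¹⁴y)ᵏ = e), so (x¹⁴y)⁻¹ = (x¹⁴y)¹ = x¹⁴y.
Check: (x¹⁴y) · (x¹⁴y) → (x¹⁴y) · x¹⁴ = y;   y · y = e, giving e as required.

Answer: x¹⁴y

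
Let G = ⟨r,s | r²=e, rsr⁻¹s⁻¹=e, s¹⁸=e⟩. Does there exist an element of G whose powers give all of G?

|G| = 36, but the maximum element order in G is 18 < 36. No single element generates all of G, so G is not cyclic.

Answer: No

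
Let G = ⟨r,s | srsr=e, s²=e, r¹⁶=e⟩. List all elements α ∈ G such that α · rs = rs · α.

⟨rs⟩ ⊆ C_G(rs) since powers of rs commute with rs; so |C_G(rs)| ≥ |⟨rs⟩| = 2.
By orbit–stabilizer, |C_G(rs)| = |G| / |conj. class of rs| = 32 / 8 = 4.
The 4 elements commuting with rs are {e, r⁸, rs, r⁹s}.

Answer: {e, r⁸, rs, r⁹s}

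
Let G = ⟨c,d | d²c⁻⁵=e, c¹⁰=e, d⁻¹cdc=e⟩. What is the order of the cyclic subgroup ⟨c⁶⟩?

|⟨c⁶⟩| equals the order of c⁶. Compute successive powers until reaching e:
  (c⁶)¹ = c⁶, (c⁶)² = c², (c⁶)³ = c⁸, (c⁶)⁴ = c⁴, (c⁶)⁵ = e.
The smallest positive k with (c⁶)ᵏ = e is 5, so |⟨c⁶⟩| = 5.

Answer: 5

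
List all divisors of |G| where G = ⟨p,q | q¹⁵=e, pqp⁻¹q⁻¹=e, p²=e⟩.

|G| = 30 = 2 · 3 · 5. By Lagrange's theorem the order of any subgroup divides 30; the divisors of 30 are 1, 2, 3, 5, 6, 10, 15, 30.

Answer: 1, 2, 3, 5, 6, 10, 15, 30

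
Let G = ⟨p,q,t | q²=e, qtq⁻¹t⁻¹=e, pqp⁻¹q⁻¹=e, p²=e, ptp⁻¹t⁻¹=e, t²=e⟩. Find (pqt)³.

Compute successive powers of (pqt), reducing at each step:
  (pqt)²: (pqt) · p = qt;   (qt) · q = t;   t · t = e
  (pqt)³: e · p = p;   p · q = pq;   (pq) · t = pqt

Answer: pqt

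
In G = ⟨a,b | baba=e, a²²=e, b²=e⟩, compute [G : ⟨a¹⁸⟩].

First find ord(a¹⁸) by computing successive powers:
  (a¹⁸)¹ = a¹⁸, (a¹⁸)² = a¹⁴, (a¹⁸)³ = a¹⁰, (a¹⁸)⁴ = a⁶, (a¹⁸)⁵ = a², (a¹⁸)⁶ = a²⁰, (a¹⁸)⁷ = a¹⁶, (a¹⁸)⁸ = a¹², (a¹⁸)⁹ = a⁸, (a¹⁸)¹⁰ = a⁴, (a¹⁸)¹¹ = e.
So |⟨a¹⁸⟩| = ord(a¹⁸) = 11. With |G| = 44, by Lagrange [G : ⟨a¹⁸⟩] = 44/11 = 4.

Answer: 4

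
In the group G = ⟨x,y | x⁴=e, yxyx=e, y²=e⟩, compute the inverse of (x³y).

The order of (x³y) is 2 (smallest k with (x³y)ᵏ = e), so (x³y)⁻¹ = (x³y)¹ = x³y.
Check: (x³y) · (x³y) → (x³y) · x³ = y;   y · y = e, giving e as required.

Answer: x³y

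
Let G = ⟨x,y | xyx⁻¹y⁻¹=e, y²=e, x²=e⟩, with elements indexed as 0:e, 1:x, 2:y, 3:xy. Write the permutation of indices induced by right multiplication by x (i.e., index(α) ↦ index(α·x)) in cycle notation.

(0 1)(2 3)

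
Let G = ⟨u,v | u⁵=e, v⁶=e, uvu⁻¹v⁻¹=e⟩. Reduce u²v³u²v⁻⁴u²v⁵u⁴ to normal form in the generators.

Multiply left to right, reducing at each step:
  (u²) · v³ = u²v³
  (u²v³) · u² = u⁴v³
  (u⁴v³) · v⁻⁴ = u⁴v⁵
  (u⁴v⁵) · u² = uv⁵
  (uv⁵) · v⁵ = uv⁴
  (uv⁴) · u⁴ = v⁴

Answer: v⁴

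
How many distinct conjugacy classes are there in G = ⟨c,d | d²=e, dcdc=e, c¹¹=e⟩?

The conjugacy classes (representative and size) are:
  [e] (size 1), [c¹⁰] (size 2), [c²] (size 2), [c³] (size 2), [c⁷] (size 2), [c⁶] (size 2), [c²d] (size 11).
Class equation: 1 + 2 + 2 + 2 + 2 + 2 + 11 = 22 = |G|. So G has 7 conjugacy classes.

Answer: 7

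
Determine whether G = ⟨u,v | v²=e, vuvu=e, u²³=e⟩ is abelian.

u·v = uv but v·u = u²²v, so u·v ≠ v·u and G is not abelian.

Answer: No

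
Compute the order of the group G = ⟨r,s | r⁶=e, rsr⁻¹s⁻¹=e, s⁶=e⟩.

Enumerate words in the generators, reducing via the relations: the distinct elements are
  {e, r, s, rs, r², r³, r⁴, r⁵, s², s³, s⁴, s⁵, rs², rs³, rs⁴, rs⁵, r²s, r³s, r⁴s, r⁵s, r²s², r²s³, r²s⁴, r²s⁵, r³s², r³s³, r³s⁴, r³s⁵, r⁴s², r⁴s³, r⁴s⁴, r⁴s⁵, r⁵s², r⁵s³, r⁵s⁴, r⁵s⁵}.
No further products give new elements, so |G| = 36.

Answer: 36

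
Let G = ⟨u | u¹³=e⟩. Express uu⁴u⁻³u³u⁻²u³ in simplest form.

Multiply left to right, reducing at each step:
  u · u⁴ = u⁵
  (u⁵) · u⁻³ = u²
  (u²) · u³ = u⁵
  (u⁵) · u⁻² = u³
  (u³) · u³ = u⁶

Answer: u⁶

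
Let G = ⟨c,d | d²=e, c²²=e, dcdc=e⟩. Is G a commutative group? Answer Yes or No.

c·d = cd but d·c = c²¹d, so c·d ≠ d·c and G is not abelian.

Answer: No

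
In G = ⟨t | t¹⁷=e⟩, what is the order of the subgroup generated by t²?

|⟨t²⟩| equals the order of t². Compute successive powers until reaching e:
  (t²)¹ = t², (t²)² = t⁴, (t²)³ = t⁶, (t²)⁴ = t⁸, (t²)⁵ = t¹⁰, (t²)⁶ = t¹², (t²)⁷ = t¹⁴, (t²)⁸ = t¹⁶, (t²)⁹ = t, (t²)¹⁰ = t³, (t²)¹¹ = t⁵, (t²)¹² = t⁷, (t²)¹³ = t⁹, (t²)¹⁴ = t¹¹, (t²)¹⁵ = t¹³, (t²)¹⁶ = t¹⁵, (t²)¹⁷ = e.
The smallest positive k with (t²)ᵏ = e is 17, so |⟨t²⟩| = 17.

Answer: 17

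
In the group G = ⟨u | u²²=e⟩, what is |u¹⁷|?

Compute successive powers until reaching e:
  (u¹⁷)¹ = u¹⁷, (u¹⁷)² = u¹², (u¹⁷)³ = u⁷, (u¹⁷)⁴ = u², (u¹⁷)⁵ = u¹⁹, (u¹⁷)⁶ = u¹⁴, (u¹⁷)⁷ = u⁹, (u¹⁷)⁸ = u⁴, (u¹⁷)⁹ = u²¹, (u¹⁷)¹⁰ = u¹⁶, (u¹⁷)¹¹ = u¹¹, (u¹⁷)¹² = u⁶, (u¹⁷)¹³ = u, (u¹⁷)¹⁴ = u¹⁸, (u¹⁷)¹⁵ = u¹³, (u¹⁷)¹⁶ = u⁸, (u¹⁷)¹⁷ = u³, (u¹⁷)¹⁸ = u²⁰, (u¹⁷)¹⁹ = u¹⁵, (u¹⁷)²⁰ = u¹⁰, (u¹⁷)²¹ = u⁵, (u¹⁷)²² = e.
The smallest positive k with (u¹⁷)ᵏ = e is 22.

Answer: 22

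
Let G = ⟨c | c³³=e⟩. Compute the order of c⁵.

Compute successive powers until reaching e:
  (c⁵)¹ = c⁵, (c⁵)² = c¹⁰, (c⁵)³ = c¹⁵, (c⁵)⁴ = c²⁰, (c⁵)⁵ = c²⁵, (c⁵)⁶ = c³⁰, (c⁵)⁷ = c², (c⁵)⁸ = c⁷, (c⁵)⁹ = c¹², (c⁵)¹⁰ = c¹⁷, (c⁵)¹¹ = c²², (c⁵)¹² = c²⁷, (c⁵)¹³ = c³², (c⁵)¹⁴ = c⁴, (c⁵)¹⁵ = c⁹, (c⁵)¹⁶ = c¹⁴, (c⁵)¹⁷ = c¹⁹, (c⁵)¹⁸ = c²⁴, (c⁵)¹⁹ = c²⁹, (c⁵)²⁰ = c, (c⁵)²¹ = c⁶, (c⁵)²² = c¹¹, (c⁵)²³ = c¹⁶, (c⁵)²⁴ = c²¹, (c⁵)²⁵ = c²⁶, (c⁵)²⁶ = c³¹, (c⁵)²⁷ = c³, (c⁵)²⁸ = c⁸, (c⁵)²⁹ = c¹³, (c⁵)³⁰ = c¹⁸, (c⁵)³¹ = c²³, (c⁵)³² = c²⁸, (c⁵)³³ = e.
The smallest positive k with (c⁵)ᵏ = e is 33.

Answer: 33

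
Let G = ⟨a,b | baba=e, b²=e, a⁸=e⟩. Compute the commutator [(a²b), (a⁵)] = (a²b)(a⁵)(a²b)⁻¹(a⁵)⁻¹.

[(a²b), (a⁵)] = (a²b)·(a⁵)·(a²b)⁻¹·(a⁵)⁻¹.
  (a²b) · (a⁵) = a⁵b
  (a⁵b) · (a²b) = a³
  (a³) · (a³) = a⁶

Answer: a⁶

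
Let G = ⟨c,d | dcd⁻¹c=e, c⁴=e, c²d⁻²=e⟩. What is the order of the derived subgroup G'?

G' = [G, G] is generated by all commutators. The generator-pair commutators are: [c, d] = c².
The subgroup they normally generate is {e, c²}, of order 2.
Check: |G/G'| = 8/2 = 4 is the order of the abelianisation.

Answer: 2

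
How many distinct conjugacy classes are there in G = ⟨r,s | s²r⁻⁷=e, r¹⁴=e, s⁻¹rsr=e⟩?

The conjugacy classes (representative and size) are:
  [e] (size 1), [r¹³] (size 2), [r¹²] (size 2), [r¹¹] (size 2), [r⁴] (size 2), [r⁵] (size 2), [r⁸] (size 2), [r⁷] (size 1), [r⁵s⁻¹] (size 7), [r⁵s] (size 7).
Class equation: 1 + 2 + 2 + 2 + 2 + 2 + 2 + 1 + 7 + 7 = 28 = |G|. So G has 10 conjugacy classes.

Answer: 10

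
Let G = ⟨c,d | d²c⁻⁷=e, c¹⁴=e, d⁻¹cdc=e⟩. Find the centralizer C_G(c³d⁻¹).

⟨c³d⁻¹⟩ ⊆ C_G(c³d⁻¹) since powers of c³d⁻¹ commute with c³d⁻¹; so |C_G(c³d⁻¹)| ≥ |⟨c³d⁻¹⟩| = 4.
By orbit–stabilizer, |C_G(c³d⁻¹)| = |G| / |conj. class of c³d⁻¹| = 28 / 7 = 4.
The 4 elements commuting with c³d⁻¹ are {e, c⁷, c³d, c³d⁻¹}.

Answer: {e, c⁷, c³d, c³d⁻¹}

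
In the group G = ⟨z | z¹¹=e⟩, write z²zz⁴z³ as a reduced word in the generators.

Multiply left to right, reducing at each step:
  (z²) · z = z³
  (z³) · z⁴ = z⁷
  (z⁷) · z³ = z¹⁰

Answer: z¹⁰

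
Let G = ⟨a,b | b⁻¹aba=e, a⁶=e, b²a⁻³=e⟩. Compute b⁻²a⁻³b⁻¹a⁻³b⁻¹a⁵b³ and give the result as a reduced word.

Multiply left to right, reducing at each step:
  (a³) · a⁻³ = e
  e · b⁻¹ = b⁻¹
  (b⁻¹) · a⁻³ = b
  b · b⁻¹ = e
  e · a⁵ = a⁵
  (a⁵) · b³ = a²b

Answer: a²b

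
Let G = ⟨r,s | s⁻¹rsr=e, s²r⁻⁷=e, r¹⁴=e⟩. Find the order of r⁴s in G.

Compute successive powers until reaching e:
  (r⁴s)¹ = r⁴s, (r⁴s)² = r⁷, (r⁴s)³ = r⁴s⁻¹, (r⁴s)⁴ = e.
The smallest positive k with (r⁴s)ᵏ = e is 4.

Answer: 4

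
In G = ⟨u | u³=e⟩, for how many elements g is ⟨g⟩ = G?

G is cyclic of order 3. An element generates G iff its order is 3, and a cyclic group of order 3 has exactly φ(3) = 2 such elements.

Answer: 2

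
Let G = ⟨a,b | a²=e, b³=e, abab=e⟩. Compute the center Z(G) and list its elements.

An element z ∈ Z(G) iff z commutes with every generator.
For example e is central: e·a = a = a·e; e·b = b = b·e.
Whereas a ∉ Z(G) since a·b = ab ≠ ab² = b·a.
Checking each of the 6 elements this way gives Z(G) = {e}, of order 1.

Answer: {e}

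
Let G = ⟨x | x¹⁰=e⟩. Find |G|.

G is generated by a single element, so G is cyclic. The relator gives x¹⁰ = e and no smaller power is forced to be e, so the 10 powers {e, x, x², x³, x⁴, x⁵, x⁶, x⁷, x⁸, x⁹} are distinct. Hence |G| = 10.

Answer: 10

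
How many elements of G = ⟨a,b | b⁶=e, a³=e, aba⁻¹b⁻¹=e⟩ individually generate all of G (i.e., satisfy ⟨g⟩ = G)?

⟨g⟩ = G would require ord(g) = |G| = 18, but the maximum element order in G is 6 < 18. So G is not cyclic and no single element generates it: the count is 0.

Answer: 0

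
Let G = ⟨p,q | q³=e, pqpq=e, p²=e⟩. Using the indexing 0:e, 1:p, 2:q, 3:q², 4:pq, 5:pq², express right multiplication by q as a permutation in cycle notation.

(0 2 3)(1 4 5)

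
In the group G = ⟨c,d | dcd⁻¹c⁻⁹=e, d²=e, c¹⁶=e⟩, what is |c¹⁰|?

Compute successive powers until reaching e:
  (c¹⁰)¹ = c¹⁰, (c¹⁰)² = c⁴, (c¹⁰)³ = c¹⁴, (c¹⁰)⁴ = c⁸, (c¹⁰)⁵ = c², (c¹⁰)⁶ = c¹², (c¹⁰)⁷ = c⁶, (c¹⁰)⁸ = e.
The smallest positive k with (c¹⁰)ᵏ = e is 8.

Answer: 8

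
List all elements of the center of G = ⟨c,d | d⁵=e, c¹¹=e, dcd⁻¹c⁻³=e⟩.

An element z ∈ Z(G) iff z commutes with every generator.
For example e is central: e·c = c = c·e; e·d = d = d·e.
Whereas c ∉ Z(G) since c·d = cd ≠ c³d = d·c.
Checking each of the 55 elements this way gives Z(G) = {e}, of order 1.

Answer: {e}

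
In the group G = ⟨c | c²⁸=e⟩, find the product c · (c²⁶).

Compute c · (c²⁶) by multiplying left to right and reducing via the relations at each step:
  c · c²⁶ = c²⁷

Answer: c²⁷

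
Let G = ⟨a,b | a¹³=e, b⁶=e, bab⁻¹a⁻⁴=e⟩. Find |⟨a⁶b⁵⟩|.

|⟨a⁶b⁵⟩| equals the order of a⁶b⁵. Compute successive powers until reaching e:
  (a⁶b⁵)¹ = a⁶b⁵, (a⁶b⁵)² = ab⁴, (a⁶b⁵)³ = a³b³, (a⁶b⁵)⁴ = a¹⁰b², (a⁶b⁵)⁵ = a²b, (a⁶b⁵)⁶ = e.
The smallest positive k with (a⁶b⁵)ᵏ = e is 6, so |⟨a⁶b⁵⟩| = 6.

Answer: 6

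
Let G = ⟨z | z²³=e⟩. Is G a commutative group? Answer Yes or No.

G has a single generator, so G is cyclic and hence abelian.

Answer: Yes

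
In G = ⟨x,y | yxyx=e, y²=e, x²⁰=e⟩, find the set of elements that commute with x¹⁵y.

⟨x¹⁵y⟩ ⊆ C_G(x¹⁵y) since powers of x¹⁵y commute with x¹⁵y; so |C_G(x¹⁵y)| ≥ |⟨x¹⁵y⟩| = 2.
By orbit–stabilizer, |C_G(x¹⁵y)| = |G| / |conj. class of x¹⁵y| = 40 / 10 = 4.
The 4 elements commuting with x¹⁵y are {e, x¹⁰, x⁵y, x¹⁵y}.

Answer: {e, x¹⁰, x⁵y, x¹⁵y}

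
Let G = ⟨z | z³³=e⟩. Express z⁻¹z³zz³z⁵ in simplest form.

Multiply left to right, reducing at each step:
  (z³²) · z³ = z²
  (z²) · z = z³
  (z³) · z³ = z⁶
  (z⁶) · z⁵ = z¹¹

Answer: z¹¹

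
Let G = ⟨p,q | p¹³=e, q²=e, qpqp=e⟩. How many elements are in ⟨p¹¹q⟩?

|⟨p¹¹q⟩| equals the order of p¹¹q. Compute successive powers until reaching e:
  (p¹¹q)¹ = p¹¹q, (p¹¹q)² = e.
The smallest positive k with (p¹¹q)ᵏ = e is 2, so |⟨p¹¹q⟩| = 2.

Answer: 2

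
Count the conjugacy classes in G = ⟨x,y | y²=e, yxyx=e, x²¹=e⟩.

The conjugacy classes (representative and size) are:
  [e] (size 1), [x²⁰] (size 2), [x²] (size 2), [x³] (size 2), [x¹⁷] (size 2), [x⁵] (size 2), [x⁶] (size 2), [x⁷] (size 2), [x⁸] (size 2), [x⁹] (size 2), [x¹⁰] (size 2), [y] (size 21).
Class equation: 1 + 2 + 2 + 2 + 2 + 2 + 2 + 2 + 2 + 2 + 2 + 21 = 42 = |G|. So G has 12 conjugacy classes.

Answer: 12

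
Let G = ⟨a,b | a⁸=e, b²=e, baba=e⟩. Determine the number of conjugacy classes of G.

The conjugacy classes (representative and size) are:
  [e] (size 1), [a] (size 2), [a⁶] (size 2), [a³] (size 2), [a⁴] (size 1), [b] (size 4), [a⁵b] (size 4).
Class equation: 1 + 2 + 2 + 2 + 1 + 4 + 4 = 16 = |G|. So G has 7 conjugacy classes.

Answer: 7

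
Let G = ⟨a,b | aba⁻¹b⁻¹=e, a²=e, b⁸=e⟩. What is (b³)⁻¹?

The order of (b³) is 8 (smallest k with (b³)ᵏ = e), so (b³)⁻¹ = (b³)⁷ = b⁵.
Check: (b³) · (b⁵) → (b³) · b⁵ = e, giving e as required.

Answer: b⁵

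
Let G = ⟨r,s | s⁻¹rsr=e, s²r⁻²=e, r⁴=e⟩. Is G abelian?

r·s = rs but s·r = rs⁻¹, so r·s ≠ s·r and G is not abelian.

Answer: No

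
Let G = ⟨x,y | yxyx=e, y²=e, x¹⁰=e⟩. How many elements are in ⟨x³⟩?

|⟨x³⟩| equals the order of x³. Compute successive powers until reaching e:
  (x³)¹ = x³, (x³)² = x⁶, (x³)³ = x⁹, (x³)⁴ = x², (x³)⁵ = x⁵, (x³)⁶ = x⁸, (x³)⁷ = x, (x³)⁸ = x⁴, (x³)⁹ = x⁷, (x³)¹⁰ = e.
The smallest positive k with (x³)ᵏ = e is 10, so |⟨x³⟩| = 10.

Answer: 10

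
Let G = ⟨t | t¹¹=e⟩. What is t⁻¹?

The order of t is 11 (smallest k with tᵏ = e), so t⁻¹ = t¹⁰ = t¹⁰.
Check: t · (t¹⁰) → t · t¹⁰ = e, giving e as required.

Answer: t¹⁰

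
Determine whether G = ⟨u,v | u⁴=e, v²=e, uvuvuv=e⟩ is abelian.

u·v = uv but v·u = vu, so u·v ≠ v·u and G is not abelian.

Answer: No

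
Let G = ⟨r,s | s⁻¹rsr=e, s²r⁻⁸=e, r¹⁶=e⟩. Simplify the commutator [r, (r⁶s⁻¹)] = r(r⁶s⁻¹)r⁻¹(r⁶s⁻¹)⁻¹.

[r, (r⁶s⁻¹)] = r·(r⁶s⁻¹)·r⁻¹·(r⁶s⁻¹)⁻¹.
  r · (r⁶s⁻¹) = r⁷s⁻¹
  (r⁷s⁻¹) · (r¹⁵) = s
  s · (r⁶s) = r²

Answer: r²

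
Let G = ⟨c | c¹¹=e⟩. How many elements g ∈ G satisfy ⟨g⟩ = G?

G is cyclic of order 11. An element generates G iff its order is 11, and a cyclic group of order 11 has exactly φ(11) = 10 such elements.

Answer: 10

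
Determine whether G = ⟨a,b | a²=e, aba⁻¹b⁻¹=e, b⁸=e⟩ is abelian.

Each pair of generators commutes: a·b = ab = b·a. Since the generators pairwise commute, every element of G commutes with every other, so G is abelian.

Answer: Yes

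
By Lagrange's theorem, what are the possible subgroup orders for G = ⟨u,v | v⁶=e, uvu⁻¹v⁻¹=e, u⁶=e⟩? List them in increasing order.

|G| = 36 = 2² · 3². By Lagrange's theorem the order of any subgroup divides 36; the divisors of 36 are 1, 2, 3, 4, 6, 9, 12, 18, 36.

Answer: 1, 2, 3, 4, 6, 9, 12, 18, 36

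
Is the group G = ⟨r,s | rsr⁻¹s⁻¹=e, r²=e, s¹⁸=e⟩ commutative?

Each pair of generators commutes: r·s = rs = s·r. Since the generators pairwise commute, every element of G commutes with every other, so G is abelian.

Answer: Yes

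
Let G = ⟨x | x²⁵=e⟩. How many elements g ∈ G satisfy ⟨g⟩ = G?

G is cyclic of order 25. An element generates G iff its order is 25, and a cyclic group of order 25 has exactly φ(25) = 20 such elements.

Answer: 20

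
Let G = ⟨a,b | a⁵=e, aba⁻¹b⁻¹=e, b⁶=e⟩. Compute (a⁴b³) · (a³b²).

Compute (a⁴b³) · (a³b²) by multiplying left to right and reducing via the relations at each step:
  (a⁴b³) · a³ = a²b³
  (a²b³) · b² = a²b⁵

Answer: a²b⁵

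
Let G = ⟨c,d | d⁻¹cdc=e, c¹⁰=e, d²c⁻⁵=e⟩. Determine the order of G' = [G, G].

G' = [G, G] is generated by all commutators. The generator-pair commutators are: [c, d] = c².
The subgroup they normally generate is {e, c², c⁴, c⁶, c⁸}, of order 5.
Check: |G/G'| = 20/5 = 4 is the order of the abelianisation.

Answer: 5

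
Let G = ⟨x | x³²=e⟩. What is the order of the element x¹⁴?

Compute successive powers until reaching e:
  (x¹⁴)¹ = x¹⁴, (x¹⁴)² = x²⁸, (x¹⁴)³ = x¹⁰, (x¹⁴)⁴ = x²⁴, (x¹⁴)⁵ = x⁶, (x¹⁴)⁶ = x²⁰, (x¹⁴)⁷ = x², (x¹⁴)⁸ = x¹⁶, (x¹⁴)⁹ = x³⁰, (x¹⁴)¹⁰ = x¹², (x¹⁴)¹¹ = x²⁶, (x¹⁴)¹² = x⁸, (x¹⁴)¹³ = x²², (x¹⁴)¹⁴ = x⁴, (x¹⁴)¹⁵ = x¹⁸, (x¹⁴)¹⁶ = e.
The smallest positive k with (x¹⁴)ᵏ = e is 16.

Answer: 16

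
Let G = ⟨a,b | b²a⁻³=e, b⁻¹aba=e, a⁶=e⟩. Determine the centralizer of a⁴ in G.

⟨a⁴⟩ ⊆ C_G(a⁴) since powers of a⁴ commute with a⁴; so |C_G(a⁴)| ≥ |⟨a⁴⟩| = 3.
By orbit–stabilizer, |C_G(a⁴)| = |G| / |conj. class of a⁴| = 12 / 2 = 6.
The 6 elements commuting with a⁴ are {e, a, a², a³, a⁴, a⁵}.

Answer: {e, a, a², a³, a⁴, a⁵}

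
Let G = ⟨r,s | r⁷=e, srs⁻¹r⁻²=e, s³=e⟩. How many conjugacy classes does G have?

The conjugacy classes (representative and size) are:
  [e] (size 1), [r²] (size 3), [r⁵] (size 3), [s] (size 7), [s²] (size 7).
Class equation: 1 + 3 + 3 + 7 + 7 = 21 = |G|. So G has 5 conjugacy classes.

Answer: 5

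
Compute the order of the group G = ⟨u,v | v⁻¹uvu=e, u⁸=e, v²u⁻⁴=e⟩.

Enumerate words in the generators, reducing via the relations: the distinct elements are
  {e, u, v, uv, u², u³, u⁴, u⁵, u⁶, u⁷, u²v, u³v, v⁻¹, uv⁻¹, u²v⁻¹, u³v⁻¹}.
No further products give new elements, so |G| = 16.

Answer: 16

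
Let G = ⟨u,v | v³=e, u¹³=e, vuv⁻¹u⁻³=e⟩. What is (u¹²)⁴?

Compute successive powers of (u¹²), reducing at each step:
  (u¹²)²: (u¹²) · u¹² = u¹¹
  (u¹²)³: (u¹¹) · u¹² = u¹⁰
  (u¹²)⁴: (u¹⁰) · u¹² = u⁹

Answer: u⁹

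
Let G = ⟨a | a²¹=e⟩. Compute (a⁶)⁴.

Compute successive powers of (a⁶), reducing at each step:
  (a⁶)²: (a⁶) · a⁶ = a¹²
  (a⁶)³: (a¹²) · a⁶ = a¹⁸
  (a⁶)⁴: (a¹⁸) · a⁶ = a³

Answer: a³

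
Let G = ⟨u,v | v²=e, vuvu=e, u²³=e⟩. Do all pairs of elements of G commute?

u·v = uv but v·u = u²²v, so u·v ≠ v·u and G is not abelian.

Answer: No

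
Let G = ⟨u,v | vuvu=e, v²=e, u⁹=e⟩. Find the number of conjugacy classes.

The conjugacy classes (representative and size) are:
  [e] (size 1), [u⁸] (size 2), [u⁷] (size 2), [u⁶] (size 2), [u⁵] (size 2), [u⁴v] (size 9).
Class equation: 1 + 2 + 2 + 2 + 2 + 9 = 18 = |G|. So G has 6 conjugacy classes.

Answer: 6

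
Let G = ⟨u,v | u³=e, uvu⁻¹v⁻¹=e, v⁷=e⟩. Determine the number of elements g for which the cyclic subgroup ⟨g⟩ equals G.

G is cyclic of order 21. An element generates G iff its order is 21, and a cyclic group of order 21 has exactly φ(21) = 12 such elements.

Answer: 12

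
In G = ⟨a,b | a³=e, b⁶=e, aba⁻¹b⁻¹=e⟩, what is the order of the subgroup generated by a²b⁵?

|⟨a²b⁵⟩| equals the order of a²b⁵. Compute successive powers until reaching e:
  (a²b⁵)¹ = a²b⁵, (a²b⁵)² = ab⁴, (a²b⁵)³ = b³, (a²b⁵)⁴ = a²b², (a²b⁵)⁵ = ab, (a²b⁵)⁶ = e.
The smallest positive k with (a²b⁵)ᵏ = e is 6, so |⟨a²b⁵⟩| = 6.

Answer: 6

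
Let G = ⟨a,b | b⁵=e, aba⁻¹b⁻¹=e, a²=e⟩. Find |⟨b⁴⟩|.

|⟨b⁴⟩| equals the order of b⁴. Compute successive powers until reaching e:
  (b⁴)¹ = b⁴, (b⁴)² = b³, (b⁴)³ = b², (b⁴)⁴ = b, (b⁴)⁵ = e.
The smallest positive k with (b⁴)ᵏ = e is 5, so |⟨b⁴⟩| = 5.

Answer: 5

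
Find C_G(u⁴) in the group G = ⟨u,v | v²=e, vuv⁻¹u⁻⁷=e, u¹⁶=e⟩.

⟨u⁴⟩ ⊆ C_G(u⁴) since powers of u⁴ commute with u⁴; so |C_G(u⁴)| ≥ |⟨u⁴⟩| = 4.
By orbit–stabilizer, |C_G(u⁴)| = |G| / |conj. class of u⁴| = 32 / 2 = 16.
The 16 elements commuting with u⁴ are {e, u, u², u³, u⁴, u⁵, u⁶, u⁷, u⁸, u⁹, u¹⁰, u¹¹, u¹², u¹³, u¹⁴, u¹⁵}.

Answer: {e, u, u², u³, u⁴, u⁵, u⁶, u⁷, u⁸, u⁹, u¹⁰, u¹¹, u¹², u¹³, u¹⁴, u¹⁵}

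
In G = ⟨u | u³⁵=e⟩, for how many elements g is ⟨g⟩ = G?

G is cyclic of order 35. An element generates G iff its order is 35, and a cyclic group of order 35 has exactly φ(35) = 24 such elements.

Answer: 24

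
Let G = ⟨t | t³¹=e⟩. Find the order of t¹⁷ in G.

Compute successive powers until reaching e:
  (t¹⁷)¹ = t¹⁷, (t¹⁷)² = t³, (t¹⁷)³ = t²⁰, (t¹⁷)⁴ = t⁶, (t¹⁷)⁵ = t²³, (t¹⁷)⁶ = t⁹, (t¹⁷)⁷ = t²⁶, (t¹⁷)⁸ = t¹², (t¹⁷)⁹ = t²⁹, (t¹⁷)¹⁰ = t¹⁵, (t¹⁷)¹¹ = t, (t¹⁷)¹² = t¹⁸, (t¹⁷)¹³ = t⁴, (t¹⁷)¹⁴ = t²¹, (t¹⁷)¹⁵ = t⁷, (t¹⁷)¹⁶ = t²⁴, (t¹⁷)¹⁷ = t¹⁰, (t¹⁷)¹⁸ = t²⁷, (t¹⁷)¹⁹ = t¹³, (t¹⁷)²⁰ = t³⁰, (t¹⁷)²¹ = t¹⁶, (t¹⁷)²² = t², (t¹⁷)²³ = t¹⁹, (t¹⁷)²⁴ = t⁵, (t¹⁷)²⁵ = t²², (t¹⁷)²⁶ = t⁸, (t¹⁷)²⁷ = t²⁵, (t¹⁷)²⁸ = t¹¹, (t¹⁷)²⁹ = t²⁸, (t¹⁷)³⁰ = t¹⁴, (t¹⁷)³¹ = e.
The smallest positive k with (t¹⁷)ᵏ = e is 31.

Answer: 31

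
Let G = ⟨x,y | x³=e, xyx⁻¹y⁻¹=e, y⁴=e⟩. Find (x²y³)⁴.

Compute successive powers of (x²y³), reducing at each step:
  (x²y³)²: (x²y³) · x² = xy³;   (xy³) · y³ = xy²
  (x²y³)³: (xy²) · x² = y²;   (y²) · y³ = y
  (x²y³)⁴: y · x² = x²y;   (x²y) · y³ = x²

Answer: x²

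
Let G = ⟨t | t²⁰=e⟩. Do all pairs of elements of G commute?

G has a single generator, so G is cyclic and hence abelian.

Answer: Yes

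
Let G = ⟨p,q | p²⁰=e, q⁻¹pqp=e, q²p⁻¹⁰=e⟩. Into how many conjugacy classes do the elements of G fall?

The conjugacy classes (representative and size) are:
  [e] (size 1), [p] (size 2), [p²] (size 2), [p³] (size 2), [p⁴] (size 2), [p⁵] (size 2), [p¹⁴] (size 2), [p⁷] (size 2), [p⁸] (size 2), [p¹¹] (size 2), [p¹⁰] (size 1), [p²q⁻¹] (size 10), [p⁹q] (size 10).
Class equation: 1 + 2 + 2 + 2 + 2 + 2 + 2 + 2 + 2 + 2 + 1 + 10 + 10 = 40 = |G|. So G has 13 conjugacy classes.

Answer: 13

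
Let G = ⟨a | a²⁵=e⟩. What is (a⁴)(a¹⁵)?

Compute (a⁴) · (a¹⁵) by multiplying left to right and reducing via the relations at each step:
  (a⁴) · a¹⁵ = a¹⁹

Answer: a¹⁹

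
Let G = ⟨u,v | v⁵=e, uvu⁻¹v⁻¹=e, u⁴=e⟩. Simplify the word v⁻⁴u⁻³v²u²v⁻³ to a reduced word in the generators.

Multiply left to right, reducing at each step:
  v · u⁻³ = uv
  (uv) · v² = uv³
  (uv³) · u² = u³v³
  (u³v³) · v⁻³ = u³

Answer: u³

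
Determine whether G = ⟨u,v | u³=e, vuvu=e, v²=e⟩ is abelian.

u·v = uv but v·u = u²v, so u·v ≠ v·u and G is not abelian.

Answer: No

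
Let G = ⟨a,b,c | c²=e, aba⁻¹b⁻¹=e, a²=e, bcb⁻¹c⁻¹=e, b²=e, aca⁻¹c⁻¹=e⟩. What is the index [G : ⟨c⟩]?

First find ord(c) by computing successive powers:
  c¹ = c, c² = e.
So |⟨c⟩| = ord(c) = 2. With |G| = 8, by Lagrange [G : ⟨c⟩] = 8/2 = 4.

Answer: 4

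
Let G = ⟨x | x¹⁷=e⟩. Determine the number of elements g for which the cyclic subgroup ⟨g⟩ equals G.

G is cyclic of order 17. An element generates G iff its order is 17, and a cyclic group of order 17 has exactly φ(17) = 16 such elements.

Answer: 16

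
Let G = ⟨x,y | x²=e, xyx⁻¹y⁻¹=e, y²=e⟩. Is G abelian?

Each pair of generators commutes: x·y = xy = y·x. Since the generators pairwise commute, every element of G commutes with every other, so G is abelian.

Answer: Yes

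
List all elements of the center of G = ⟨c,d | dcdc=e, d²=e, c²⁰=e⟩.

An element z ∈ Z(G) iff z commutes with every generator.
For example c¹⁰ is central: (c¹⁰)·c = c¹¹ = c·(c¹⁰); (c¹⁰)·d = c¹⁰d = d·(c¹⁰).
Whereas c ∉ Z(G) since c·d = cd ≠ c¹⁹d = d·c.
Checking each of the 40 elements this way gives Z(G) = {e, c¹⁰}, of order 2.

Answer: {e, c¹⁰}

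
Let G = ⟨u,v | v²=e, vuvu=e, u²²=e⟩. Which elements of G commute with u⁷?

⟨u⁷⟩ ⊆ C_G(u⁷) since powers of u⁷ commute with u⁷; so |C_G(u⁷)| ≥ |⟨u⁷⟩| = 22.
By orbit–stabilizer, |C_G(u⁷)| = |G| / |conj. class of u⁷| = 44 / 2 = 22.
The 22 elements commuting with u⁷ are {e, u, u², u³, u⁴, u⁵, u⁶, u⁷, u⁸, u⁹, u¹⁰, u¹¹, u¹², u¹³, u¹⁴, u¹⁵, u¹⁶, u¹⁷, u¹⁸, u¹⁹, u²⁰, u²¹}.

Answer: {e, u, u², u³, u⁴, u⁵, u⁶, u⁷, u⁸, u⁹, u¹⁰, u¹¹, u¹², u¹³, u¹⁴, u¹⁵, u¹⁶, u¹⁷, u¹⁸, u¹⁹, u²⁰, u²¹}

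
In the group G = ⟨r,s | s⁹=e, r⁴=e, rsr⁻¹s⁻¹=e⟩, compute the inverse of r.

The order of r is 4 (smallest k with rᵏ = e), so r⁻¹ = r³ = r³.
Check: r · (r³) → r · r³ = e, giving e as required.

Answer: r³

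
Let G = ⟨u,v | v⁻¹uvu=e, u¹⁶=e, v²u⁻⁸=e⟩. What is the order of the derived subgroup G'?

G' = [G, G] is generated by all commutators. The generator-pair commutators are: [u, v] = u².
The subgroup they normally generate is {e, u², u⁴, u⁶, u⁸, u¹⁰, u¹², u¹⁴}, of order 8.
Check: |G/G'| = 32/8 = 4 is the order of the abelianisation.

Answer: 8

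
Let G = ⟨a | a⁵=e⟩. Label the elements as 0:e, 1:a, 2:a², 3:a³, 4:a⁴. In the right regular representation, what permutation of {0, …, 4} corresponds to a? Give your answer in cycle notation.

(0 1 2 3 4)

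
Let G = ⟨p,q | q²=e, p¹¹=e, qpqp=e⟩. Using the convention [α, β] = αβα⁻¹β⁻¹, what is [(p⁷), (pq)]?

[(p⁷), (pq)] = (p⁷)·(pq)·(p⁷)⁻¹·(pq)⁻¹.
  (p⁷) · (pq) = p⁸q
  (p⁸q) · (p⁴) = p⁴q
  (p⁴q) · (pq) = p³

Answer: p³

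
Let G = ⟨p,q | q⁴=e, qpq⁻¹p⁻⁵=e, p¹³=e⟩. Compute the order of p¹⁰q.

Compute successive powers until reaching e:
  (p¹⁰q)¹ = p¹⁰q, (p¹⁰q)² = p⁸q², (p¹⁰q)³ = p¹¹q³, (p¹⁰q)⁴ = e.
The smallest positive k with (p¹⁰q)ᵏ = e is 4.

Answer: 4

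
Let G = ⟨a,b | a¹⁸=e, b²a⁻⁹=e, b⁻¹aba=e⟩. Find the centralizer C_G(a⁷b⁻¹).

⟨a⁷b⁻¹⟩ ⊆ C_G(a⁷b⁻¹) since powers of a⁷b⁻¹ commute with a⁷b⁻¹; so |C_G(a⁷b⁻¹)| ≥ |⟨a⁷b⁻¹⟩| = 4.
By orbit–stabilizer, |C_G(a⁷b⁻¹)| = |G| / |conj. class of a⁷b⁻¹| = 36 / 9 = 4.
The 4 elements commuting with a⁷b⁻¹ are {e, a⁹, a⁷b, a⁷b⁻¹}.

Answer: {e, a⁹, a⁷b, a⁷b⁻¹}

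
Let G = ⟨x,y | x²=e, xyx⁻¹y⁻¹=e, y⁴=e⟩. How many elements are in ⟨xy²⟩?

|⟨xy²⟩| equals the order of xy². Compute successive powers until reaching e:
  (xy²)¹ = xy², (xy²)² = e.
The smallest positive k with (xy²)ᵏ = e is 2, so |⟨xy²⟩| = 2.

Answer: 2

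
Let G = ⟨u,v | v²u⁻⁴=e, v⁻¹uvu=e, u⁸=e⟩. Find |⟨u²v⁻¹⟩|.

|⟨u²v⁻¹⟩| equals the order of u²v⁻¹. Compute successive powers until reaching e:
  (u²v⁻¹)¹ = u²v⁻¹, (u²v⁻¹)² = u⁴, (u²v⁻¹)³ = u²v, (u²v⁻¹)⁴ = e.
The smallest positive k with (u²v⁻¹)ᵏ = e is 4, so |⟨u²v⁻¹⟩| = 4.

Answer: 4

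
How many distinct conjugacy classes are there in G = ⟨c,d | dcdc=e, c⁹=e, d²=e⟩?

The conjugacy classes (representative and size) are:
  [e] (size 1), [c⁸] (size 2), [c⁷] (size 2), [c⁶] (size 2), [c⁵] (size 2), [c⁴d] (size 9).
Class equation: 1 + 2 + 2 + 2 + 2 + 9 = 18 = |G|. So G has 6 conjugacy classes.

Answer: 6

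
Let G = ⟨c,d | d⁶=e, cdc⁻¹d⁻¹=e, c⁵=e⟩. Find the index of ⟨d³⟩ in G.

First find ord(d³) by computing successive powers:
  (d³)¹ = d³, (d³)² = e.
So |⟨d³⟩| = ord(d³) = 2. With |G| = 30, by Lagrange [G : ⟨d³⟩] = 30/2 = 15.

Answer: 15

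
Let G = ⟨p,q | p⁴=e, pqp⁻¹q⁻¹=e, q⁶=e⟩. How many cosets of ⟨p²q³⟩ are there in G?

First find ord(p²q³) by computing successive powers:
  (p²q³)¹ = p²q³, (p²q³)² = e.
So |⟨p²q³⟩| = ord(p²q³) = 2. With |G| = 24, by Lagrange [G : ⟨p²q³⟩] = 24/2 = 12.

Answer: 12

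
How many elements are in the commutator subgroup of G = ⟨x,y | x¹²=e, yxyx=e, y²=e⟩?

G' = [G, G] is generated by all commutators. The generator-pair commutators are: [x, y] = x².
The subgroup they normally generate is {e, x², x⁴, x⁶, x⁸, x¹⁰}, of order 6.
Check: |G/G'| = 24/6 = 4 is the order of the abelianisation.

Answer: 6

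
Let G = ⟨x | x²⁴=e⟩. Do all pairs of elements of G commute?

G has a single generator, so G is cyclic and hence abelian.

Answer: Yes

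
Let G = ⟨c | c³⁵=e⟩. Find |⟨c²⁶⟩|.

|⟨c²⁶⟩| equals the order of c²⁶. Compute successive powers until reaching e:
  (c²⁶)¹ = c²⁶, (c²⁶)² = c¹⁷, (c²⁶)³ = c⁸, (c²⁶)⁴ = c³⁴, (c²⁶)⁵ = c²⁵, (c²⁶)⁶ = c¹⁶, (c²⁶)⁷ = c⁷, (c²⁶)⁸ = c³³, (c²⁶)⁹ = c²⁴, (c²⁶)¹⁰ = c¹⁵, (c²⁶)¹¹ = c⁶, (c²⁶)¹² = c³², (c²⁶)¹³ = c²³, (c²⁶)¹⁴ = c¹⁴, (c²⁶)¹⁵ = c⁵, (c²⁶)¹⁶ = c³¹, (c²⁶)¹⁷ = c²², (c²⁶)¹⁸ = c¹³, (c²⁶)¹⁹ = c⁴, (c²⁶)²⁰ = c³⁰, (c²⁶)²¹ = c²¹, (c²⁶)²² = c¹², (c²⁶)²³ = c³, (c²⁶)²⁴ = c²⁹, (c²⁶)²⁵ = c²⁰, (c²⁶)²⁶ = c¹¹, (c²⁶)²⁷ = c², (c²⁶)²⁸ = c²⁸, (c²⁶)²⁹ = c¹⁹, (c²⁶)³⁰ = c¹⁰, (c²⁶)³¹ = c, (c²⁶)³² = c²⁷, (c²⁶)³³ = c¹⁸, (c²⁶)³⁴ = c⁹, (c²⁶)³⁵ = e.
The smallest positive k with (c²⁶)ᵏ = e is 35, so |⟨c²⁶⟩| = 35.

Answer: 35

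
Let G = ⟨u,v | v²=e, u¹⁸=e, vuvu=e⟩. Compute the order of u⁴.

Compute successive powers until reaching e:
  (u⁴)¹ = u⁴, (u⁴)² = u⁸, (u⁴)³ = u¹², (u⁴)⁴ = u¹⁶, (u⁴)⁵ = u², (u⁴)⁶ = u⁶, (u⁴)⁷ = u¹⁰, (u⁴)⁸ = u¹⁴, (u⁴)⁹ = e.
The smallest positive k with (u⁴)ᵏ = e is 9.

Answer: 9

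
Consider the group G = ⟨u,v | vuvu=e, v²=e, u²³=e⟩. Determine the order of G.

Enumerate words in the generators, reducing via the relations: the distinct elements are
  {e, u, v, uv, u², u³, u⁴, u⁵, u⁶, u⁷, u⁸, u⁹, u²v, u²², u²¹, u²⁰, u³v, u¹², u¹³, u¹¹, u¹⁰, u¹⁴, u¹⁵, u¹⁶, u¹⁷, u¹⁸, u¹⁹, u⁴v, u⁵v, u⁶v, u⁷v, u⁸v, u⁹v, u²²v, u²¹v, u²⁰v, u¹²v, u¹³v, u¹¹v, u¹⁰v, u¹⁴v, u¹⁵v, u¹⁶v, u¹⁷v, u¹⁸v, u¹⁹v}.
No further products give new elements, so |G| = 46.

Answer: 46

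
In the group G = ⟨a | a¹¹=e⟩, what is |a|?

Compute successive powers until reaching e:
  a¹ = a, a² = a², a³ = a³, a⁴ = a⁴, a⁵ = a⁵, a⁶ = a⁶, a⁷ = a⁷, a⁸ = a⁸, a⁹ = a⁹, a¹⁰ = a¹⁰, a¹¹ = e.
The smallest positive k with aᵏ = e is 11.

Answer: 11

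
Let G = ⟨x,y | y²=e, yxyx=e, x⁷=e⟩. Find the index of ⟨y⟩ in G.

First find ord(y) by computing successive powers:
  y¹ = y, y² = e.
So |⟨y⟩| = ord(y) = 2. With |G| = 14, by Lagrange [G : ⟨y⟩] = 14/2 = 7.

Answer: 7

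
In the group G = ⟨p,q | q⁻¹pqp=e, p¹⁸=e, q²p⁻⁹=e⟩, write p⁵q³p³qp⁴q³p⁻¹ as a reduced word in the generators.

Multiply left to right, reducing at each step:
  (p⁵) · q³ = p⁵q⁻¹
  (p⁵q⁻¹) · p³ = p²q⁻¹
  (p²q⁻¹) · q = p²
  (p²) · p⁴ = p⁶
  (p⁶) · q³ = p⁶q⁻¹
  (p⁶q⁻¹) · p⁻¹ = p⁷q⁻¹

Answer: p⁷q⁻¹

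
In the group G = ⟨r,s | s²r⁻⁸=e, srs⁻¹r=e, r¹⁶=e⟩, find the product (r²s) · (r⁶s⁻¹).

Compute (r²s) · (r⁶s⁻¹) by multiplying left to right and reducing via the relations at each step:
  (r²s) · r⁶ = r⁴s⁻¹
  (r⁴s⁻¹) · s⁻¹ = r¹²

Answer: r¹²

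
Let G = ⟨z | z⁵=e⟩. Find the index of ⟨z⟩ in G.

First find ord(z) by computing successive powers:
  z¹ = z, z² = z², z³ = z³, z⁴ = z⁴, z⁵ = e.
So |⟨z⟩| = ord(z) = 5. With |G| = 5, by Lagrange [G : ⟨z⟩] = 5/5 = 1.

Answer: 1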